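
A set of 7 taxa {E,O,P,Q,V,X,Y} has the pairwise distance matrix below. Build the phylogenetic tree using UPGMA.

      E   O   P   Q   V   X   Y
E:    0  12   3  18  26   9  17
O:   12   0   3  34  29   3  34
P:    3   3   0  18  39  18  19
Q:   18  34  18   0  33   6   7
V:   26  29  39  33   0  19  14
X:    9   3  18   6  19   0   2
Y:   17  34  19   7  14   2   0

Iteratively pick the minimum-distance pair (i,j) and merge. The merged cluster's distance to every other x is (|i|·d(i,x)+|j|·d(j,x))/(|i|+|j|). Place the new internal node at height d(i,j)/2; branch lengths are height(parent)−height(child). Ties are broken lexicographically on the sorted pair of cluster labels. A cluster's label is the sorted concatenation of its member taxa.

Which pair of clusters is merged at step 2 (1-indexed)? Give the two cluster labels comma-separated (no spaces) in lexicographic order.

1. join X+Y (d=2) ⇒ XY; edges |X|=1, |Y|=1
  updated: d(E,XY)=13, d(O,XY)=37/2, d(P,XY)=37/2, d(Q,XY)=13/2, d(V,XY)=33/2
2. join E+P (d=3) ⇒ EP; edges |E|=3/2, |P|=3/2
  updated: d(EP,O)=15/2, d(EP,Q)=18, d(EP,V)=65/2, d(EP,XY)=63/4
3. join Q+XY (d=13/2) ⇒ QXY; edges |Q|=13/4, |XY|=9/4
  updated: d(EP,QXY)=33/2, d(O,QXY)=71/3, d(QXY,V)=22
4. join EP+O (d=15/2) ⇒ EOP; edges |EP|=9/4, |O|=15/4
  updated: d(EOP,QXY)=170/9, d(EOP,V)=94/3
5. join EOP+QXY (d=170/9) ⇒ EOPQXY; edges |EOP|=205/36, |QXY|=223/36
  updated: d(EOPQXY,V)=80/3
6. join EOPQXY+V (d=80/3) ⇒ EOPQVXY; edges |EOPQXY|=35/9, |V|=40/3
final tree: ((((E:3/2,P:3/2):9/4,O:15/4):205/36,(Q:13/4,(X:1,Y:1):9/4):223/36):35/9,V:40/3)
total length: 821/18

E,P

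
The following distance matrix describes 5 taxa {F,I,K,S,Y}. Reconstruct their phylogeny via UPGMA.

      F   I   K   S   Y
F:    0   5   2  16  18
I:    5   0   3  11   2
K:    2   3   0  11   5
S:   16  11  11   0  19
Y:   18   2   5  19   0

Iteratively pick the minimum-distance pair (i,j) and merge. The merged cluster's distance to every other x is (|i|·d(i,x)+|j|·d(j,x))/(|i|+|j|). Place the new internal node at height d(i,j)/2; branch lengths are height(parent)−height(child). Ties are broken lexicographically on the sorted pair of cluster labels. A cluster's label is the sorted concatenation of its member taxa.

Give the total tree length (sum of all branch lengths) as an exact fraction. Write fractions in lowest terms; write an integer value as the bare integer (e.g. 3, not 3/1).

iteration 1: select F,K (d=2); attach at lengths (1, 1); label the merged cluster FK
  updated: d(FK,I)=4, d(FK,S)=27/2, d(FK,Y)=23/2
iteration 2: select I,Y (d=2); attach at lengths (1, 1); label the merged cluster IY
  updated: d(FK,IY)=31/4, d(IY,S)=15
iteration 3: select FK,IY (d=31/4); attach at lengths (23/8, 23/8); label the merged cluster FIKY
  updated: d(FIKY,S)=57/4
iteration 4: select FIKY,S (d=57/4); attach at lengths (13/4, 57/8); label the merged cluster FIKSY
final tree: (((F:1,K:1):23/8,(I:1,Y:1):23/8):13/4,S:57/8)
total length: 161/8

161/8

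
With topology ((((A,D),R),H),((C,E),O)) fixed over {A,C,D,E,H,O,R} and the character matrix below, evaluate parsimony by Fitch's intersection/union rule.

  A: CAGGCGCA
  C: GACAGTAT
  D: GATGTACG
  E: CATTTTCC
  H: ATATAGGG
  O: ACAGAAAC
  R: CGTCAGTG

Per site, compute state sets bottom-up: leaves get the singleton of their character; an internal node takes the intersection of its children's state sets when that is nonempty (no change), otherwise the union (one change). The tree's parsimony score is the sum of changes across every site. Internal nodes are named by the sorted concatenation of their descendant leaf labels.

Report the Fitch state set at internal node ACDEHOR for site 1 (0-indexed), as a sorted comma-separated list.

A

AD@0: {C} ∪ {G} = {C,G} (union, +1)
ADR@0: {C,G} ∩ {C} = {C} (intersection, +0)
ADHR@0: {C} ∪ {A} = {A,C} (union, +1)
CE@0: {G} ∪ {C} = {C,G} (union, +1)
CEO@0: {C,G} ∪ {A} = {A,C,G} (union, +1)
ACDEHOR@0: {A,C} ∩ {A,C,G} = {A,C} (intersection, +0)
AD@1: {A} ∩ {A} = {A} (intersection, +0)
ADR@1: {A} ∪ {G} = {A,G} (union, +1)
ADHR@1: {A,G} ∪ {T} = {A,G,T} (union, +1)
CE@1: {A} ∩ {A} = {A} (intersection, +0)
CEO@1: {A} ∪ {C} = {A,C} (union, +1)
ACDEHOR@1: {A,G,T} ∩ {A,C} = {A} (intersection, +0)
AD@2: {G} ∪ {T} = {G,T} (union, +1)
ADR@2: {G,T} ∩ {T} = {T} (intersection, +0)
ADHR@2: {T} ∪ {A} = {A,T} (union, +1)
CE@2: {C} ∪ {T} = {C,T} (union, +1)
CEO@2: {C,T} ∪ {A} = {A,C,T} (union, +1)
ACDEHOR@2: {A,T} ∩ {A,C,T} = {A,T} (intersection, +0)
AD@3: {G} ∩ {G} = {G} (intersection, +0)
ADR@3: {G} ∪ {C} = {C,G} (union, +1)
ADHR@3: {C,G} ∪ {T} = {C,G,T} (union, +1)
CE@3: {A} ∪ {T} = {A,T} (union, +1)
CEO@3: {A,T} ∪ {G} = {A,G,T} (union, +1)
ACDEHOR@3: {C,G,T} ∩ {A,G,T} = {G,T} (intersection, +0)
AD@4: {C} ∪ {T} = {C,T} (union, +1)
ADR@4: {C,T} ∪ {A} = {A,C,T} (union, +1)
ADHR@4: {A,C,T} ∩ {A} = {A} (intersection, +0)
CE@4: {G} ∪ {T} = {G,T} (union, +1)
CEO@4: {G,T} ∪ {A} = {A,G,T} (union, +1)
ACDEHOR@4: {A} ∩ {A,G,T} = {A} (intersection, +0)
AD@5: {G} ∪ {A} = {A,G} (union, +1)
ADR@5: {A,G} ∩ {G} = {G} (intersection, +0)
ADHR@5: {G} ∩ {G} = {G} (intersection, +0)
CE@5: {T} ∩ {T} = {T} (intersection, +0)
CEO@5: {T} ∪ {A} = {A,T} (union, +1)
ACDEHOR@5: {G} ∪ {A,T} = {A,G,T} (union, +1)
AD@6: {C} ∩ {C} = {C} (intersection, +0)
ADR@6: {C} ∪ {T} = {C,T} (union, +1)
ADHR@6: {C,T} ∪ {G} = {C,G,T} (union, +1)
CE@6: {A} ∪ {C} = {A,C} (union, +1)
CEO@6: {A,C} ∩ {A} = {A} (intersection, +0)
ACDEHOR@6: {C,G,T} ∪ {A} = {A,C,G,T} (union, +1)
AD@7: {A} ∪ {G} = {A,G} (union, +1)
ADR@7: {A,G} ∩ {G} = {G} (intersection, +0)
ADHR@7: {G} ∩ {G} = {G} (intersection, +0)
CE@7: {T} ∪ {C} = {C,T} (union, +1)
CEO@7: {C,T} ∩ {C} = {C} (intersection, +0)
ACDEHOR@7: {G} ∪ {C} = {C,G} (union, +1)
per-site changes: [4, 3, 4, 4, 4, 3, 4, 3]; total = 29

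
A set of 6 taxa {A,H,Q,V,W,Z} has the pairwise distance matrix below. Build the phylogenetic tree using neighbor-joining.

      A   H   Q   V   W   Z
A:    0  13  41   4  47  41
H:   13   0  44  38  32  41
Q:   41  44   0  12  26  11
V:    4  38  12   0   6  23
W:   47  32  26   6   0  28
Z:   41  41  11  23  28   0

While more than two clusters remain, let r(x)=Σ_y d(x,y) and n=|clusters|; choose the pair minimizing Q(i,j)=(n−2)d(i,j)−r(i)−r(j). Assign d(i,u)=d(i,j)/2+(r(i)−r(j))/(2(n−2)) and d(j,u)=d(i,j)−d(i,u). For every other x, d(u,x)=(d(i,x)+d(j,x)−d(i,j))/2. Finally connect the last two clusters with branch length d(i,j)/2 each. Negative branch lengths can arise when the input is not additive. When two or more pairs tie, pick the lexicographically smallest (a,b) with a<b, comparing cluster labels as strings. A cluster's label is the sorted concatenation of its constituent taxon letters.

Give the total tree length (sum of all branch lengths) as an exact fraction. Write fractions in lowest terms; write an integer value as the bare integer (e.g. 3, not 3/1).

iteration 1: select A,H (d=13, Q=-262); attach at lengths (15/4, 37/4); label the merged cluster AH
  updated: d(AH,Q)=36, d(AH,V)=29/2, d(AH,W)=33, d(AH,Z)=69/2
iteration 2: select Q,Z (d=11, Q=-297/2); attach at lengths (43/12, 89/12); label the merged cluster QZ
  updated: d(AH,QZ)=119/4, d(QZ,V)=12, d(QZ,W)=43/2
iteration 3: select AH,QZ (d=119/4, Q=-81); attach at lengths (147/8, 91/8); label the merged cluster AHQZ
  updated: d(AHQZ,V)=-13/8, d(AHQZ,W)=99/8
iteration 4: select AHQZ,V (d=-13/8, Q=-67/4); attach at lengths (19/8, -4); label the merged cluster AHQVZ
  updated: d(AHQVZ,W)=10
iteration 5: select AHQVZ,W (d=10); attach at lengths (5, 5); label the merged cluster AHQVWZ
final tree: ((((A:15/4,H:37/4):147/8,(Q:43/12,Z:89/12):91/8):19/8,V:-4):5,W:5)
total length: 497/8

497/8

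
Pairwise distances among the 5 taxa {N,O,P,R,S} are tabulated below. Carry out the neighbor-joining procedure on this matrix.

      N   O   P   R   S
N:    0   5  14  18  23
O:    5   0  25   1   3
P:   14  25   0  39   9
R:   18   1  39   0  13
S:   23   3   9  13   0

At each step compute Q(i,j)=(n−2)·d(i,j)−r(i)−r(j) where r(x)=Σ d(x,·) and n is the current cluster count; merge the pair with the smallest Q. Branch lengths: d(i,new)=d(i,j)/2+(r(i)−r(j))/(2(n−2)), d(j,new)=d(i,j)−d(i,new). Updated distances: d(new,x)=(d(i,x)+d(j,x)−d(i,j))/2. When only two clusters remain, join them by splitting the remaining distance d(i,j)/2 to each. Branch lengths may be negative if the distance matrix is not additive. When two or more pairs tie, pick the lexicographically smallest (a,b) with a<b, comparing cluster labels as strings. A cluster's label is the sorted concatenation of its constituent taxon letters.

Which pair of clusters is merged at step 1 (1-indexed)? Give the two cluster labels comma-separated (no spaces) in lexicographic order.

step 1: merge (P,S) at d=9, Q=-108; branch lengths P→11, S→-2; new cluster PS
  updated: d(N,PS)=14, d(O,PS)=19/2, d(PS,R)=43/2
step 2: merge (N,PS) at d=14, Q=-54; branch lengths N→5, PS→9; new cluster NPS
  updated: d(NPS,O)=1/4, d(NPS,R)=51/4
step 3: merge (NPS,O) at d=1/4, Q=-14; branch lengths NPS→6, O→-23/4; new cluster NOPS
  updated: d(NOPS,R)=27/4
step 4: merge (NOPS,R) at d=27/4; branch lengths NOPS→27/8, R→27/8; new cluster NOPRS
final tree: (((N:5,(P:11,S:-2):9):6,O:-23/4):27/8,R:27/8)
total length: 30

P,S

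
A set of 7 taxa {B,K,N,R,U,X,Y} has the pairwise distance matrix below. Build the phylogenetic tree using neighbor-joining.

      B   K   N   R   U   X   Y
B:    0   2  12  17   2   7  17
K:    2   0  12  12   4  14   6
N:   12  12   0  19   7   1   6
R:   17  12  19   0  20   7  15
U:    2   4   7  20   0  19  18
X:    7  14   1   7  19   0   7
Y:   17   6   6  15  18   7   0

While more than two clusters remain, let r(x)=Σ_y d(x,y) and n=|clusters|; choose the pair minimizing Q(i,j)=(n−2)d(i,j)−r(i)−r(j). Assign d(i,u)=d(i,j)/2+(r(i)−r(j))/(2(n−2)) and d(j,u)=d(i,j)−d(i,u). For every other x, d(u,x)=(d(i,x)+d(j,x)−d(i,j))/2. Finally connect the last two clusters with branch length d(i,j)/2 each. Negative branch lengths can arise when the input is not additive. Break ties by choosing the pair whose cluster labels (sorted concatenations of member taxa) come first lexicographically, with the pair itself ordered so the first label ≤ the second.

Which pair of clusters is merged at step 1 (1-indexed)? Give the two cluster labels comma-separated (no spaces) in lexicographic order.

step 1: merge (B,U) at d=2, Q=-117; branch lengths B→-3/10, U→23/10; new cluster BU
  updated: d(BU,K)=2, d(BU,N)=17/2, d(BU,R)=35/2, d(BU,X)=12, d(BU,Y)=33/2
step 2: merge (BU,K) at d=2, Q=-189/2; branch lengths BU→37/16, K→-5/16; new cluster BKU
  updated: d(BKU,N)=37/4, d(BKU,R)=55/4, d(BKU,X)=12, d(BKU,Y)=41/4
step 3: merge (R,X) at d=7, Q=-243/4; branch lengths R→65/8, X→-9/8; new cluster RX
  updated: d(BKU,RX)=75/8, d(N,RX)=13/2, d(RX,Y)=15/2
step 4: merge (BKU,RX) at d=75/8, Q=-67/2; branch lengths BKU→97/16, RX→53/16; new cluster BKRUX
  updated: d(BKRUX,N)=51/16, d(BKRUX,Y)=67/16
step 5: merge (BKRUX,N) at d=51/16, Q=-107/8; branch lengths BKRUX→11/16, N→5/2; new cluster BKNRUX
  updated: d(BKNRUX,Y)=7/2
step 6: merge (BKNRUX,Y) at d=7/2; branch lengths BKNRUX→7/4, Y→7/4; new cluster BKNRUXY
final tree: (((((B:-3/10,U:23/10):37/16,K:-5/16):97/16,(R:65/8,X:-9/8):53/16):11/16,N:5/2):7/4,Y:7/4)
total length: 433/16

B,U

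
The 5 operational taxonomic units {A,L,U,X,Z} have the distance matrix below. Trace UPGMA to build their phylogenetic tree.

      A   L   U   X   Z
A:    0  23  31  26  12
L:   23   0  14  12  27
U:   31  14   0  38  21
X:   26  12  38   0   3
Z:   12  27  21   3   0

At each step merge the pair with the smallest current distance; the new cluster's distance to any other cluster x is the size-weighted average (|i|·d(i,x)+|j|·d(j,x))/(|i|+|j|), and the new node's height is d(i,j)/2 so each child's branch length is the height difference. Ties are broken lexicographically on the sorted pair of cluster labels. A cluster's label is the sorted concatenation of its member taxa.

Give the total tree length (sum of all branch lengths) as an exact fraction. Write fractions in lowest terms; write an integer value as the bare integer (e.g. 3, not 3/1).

iteration 1: select X,Z (d=3); attach at lengths (3/2, 3/2); label the merged cluster XZ
  updated: d(A,XZ)=19, d(L,XZ)=39/2, d(U,XZ)=59/2
iteration 2: select L,U (d=14); attach at lengths (7, 7); label the merged cluster LU
  updated: d(A,LU)=27, d(LU,XZ)=49/2
iteration 3: select A,XZ (d=19); attach at lengths (19/2, 8); label the merged cluster AXZ
  updated: d(AXZ,LU)=76/3
iteration 4: select AXZ,LU (d=76/3); attach at lengths (19/6, 17/3); label the merged cluster ALUXZ
final tree: ((A:19/2,(X:3/2,Z:3/2):8):19/6,(L:7,U:7):17/3)
total length: 130/3

130/3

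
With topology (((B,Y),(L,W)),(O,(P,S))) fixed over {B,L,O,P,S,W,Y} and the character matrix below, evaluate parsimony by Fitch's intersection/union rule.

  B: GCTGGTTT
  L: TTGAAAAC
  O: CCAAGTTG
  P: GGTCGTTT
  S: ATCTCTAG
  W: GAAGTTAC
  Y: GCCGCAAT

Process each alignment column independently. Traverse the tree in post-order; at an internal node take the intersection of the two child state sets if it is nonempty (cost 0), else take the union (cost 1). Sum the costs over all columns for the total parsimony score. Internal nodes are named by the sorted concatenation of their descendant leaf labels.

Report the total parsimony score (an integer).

28

site 0, node BY: B={G} ∩ Y={G} → {G} (+0)
site 0, node LW: L={T} ∪ W={G} → {G,T} (+1)
site 0, node BLWY: BY={G} ∩ LW={G,T} → {G} (+0)
site 0, node PS: P={G} ∪ S={A} → {A,G} (+1)
site 0, node OPS: O={C} ∪ PS={A,G} → {A,C,G} (+1)
site 0, node BLOPSWY: BLWY={G} ∩ OPS={A,C,G} → {G} (+0)
site 1, node BY: B={C} ∩ Y={C} → {C} (+0)
site 1, node LW: L={T} ∪ W={A} → {A,T} (+1)
site 1, node BLWY: BY={C} ∪ LW={A,T} → {A,C,T} (+1)
site 1, node PS: P={G} ∪ S={T} → {G,T} (+1)
site 1, node OPS: O={C} ∪ PS={G,T} → {C,G,T} (+1)
site 1, node BLOPSWY: BLWY={A,C,T} ∩ OPS={C,G,T} → {C,T} (+0)
site 2, node BY: B={T} ∪ Y={C} → {C,T} (+1)
site 2, node LW: L={G} ∪ W={A} → {A,G} (+1)
site 2, node BLWY: BY={C,T} ∪ LW={A,G} → {A,C,G,T} (+1)
site 2, node PS: P={T} ∪ S={C} → {C,T} (+1)
site 2, node OPS: O={A} ∪ PS={C,T} → {A,C,T} (+1)
site 2, node BLOPSWY: BLWY={A,C,G,T} ∩ OPS={A,C,T} → {A,C,T} (+0)
site 3, node BY: B={G} ∩ Y={G} → {G} (+0)
site 3, node LW: L={A} ∪ W={G} → {A,G} (+1)
site 3, node BLWY: BY={G} ∩ LW={A,G} → {G} (+0)
site 3, node PS: P={C} ∪ S={T} → {C,T} (+1)
site 3, node OPS: O={A} ∪ PS={C,T} → {A,C,T} (+1)
site 3, node BLOPSWY: BLWY={G} ∪ OPS={A,C,T} → {A,C,G,T} (+1)
site 4, node BY: B={G} ∪ Y={C} → {C,G} (+1)
site 4, node LW: L={A} ∪ W={T} → {A,T} (+1)
site 4, node BLWY: BY={C,G} ∪ LW={A,T} → {A,C,G,T} (+1)
site 4, node PS: P={G} ∪ S={C} → {C,G} (+1)
site 4, node OPS: O={G} ∩ PS={C,G} → {G} (+0)
site 4, node BLOPSWY: BLWY={A,C,G,T} ∩ OPS={G} → {G} (+0)
site 5, node BY: B={T} ∪ Y={A} → {A,T} (+1)
site 5, node LW: L={A} ∪ W={T} → {A,T} (+1)
site 5, node BLWY: BY={A,T} ∩ LW={A,T} → {A,T} (+0)
site 5, node PS: P={T} ∩ S={T} → {T} (+0)
site 5, node OPS: O={T} ∩ PS={T} → {T} (+0)
site 5, node BLOPSWY: BLWY={A,T} ∩ OPS={T} → {T} (+0)
site 6, node BY: B={T} ∪ Y={A} → {A,T} (+1)
site 6, node LW: L={A} ∩ W={A} → {A} (+0)
site 6, node BLWY: BY={A,T} ∩ LW={A} → {A} (+0)
site 6, node PS: P={T} ∪ S={A} → {A,T} (+1)
site 6, node OPS: O={T} ∩ PS={A,T} → {T} (+0)
site 6, node BLOPSWY: BLWY={A} ∪ OPS={T} → {A,T} (+1)
site 7, node BY: B={T} ∩ Y={T} → {T} (+0)
site 7, node LW: L={C} ∩ W={C} → {C} (+0)
site 7, node BLWY: BY={T} ∪ LW={C} → {C,T} (+1)
site 7, node PS: P={T} ∪ S={G} → {G,T} (+1)
site 7, node OPS: O={G} ∩ PS={G,T} → {G} (+0)
site 7, node BLOPSWY: BLWY={C,T} ∪ OPS={G} → {C,G,T} (+1)
per-site changes: [3, 4, 5, 4, 4, 2, 3, 3]; total = 28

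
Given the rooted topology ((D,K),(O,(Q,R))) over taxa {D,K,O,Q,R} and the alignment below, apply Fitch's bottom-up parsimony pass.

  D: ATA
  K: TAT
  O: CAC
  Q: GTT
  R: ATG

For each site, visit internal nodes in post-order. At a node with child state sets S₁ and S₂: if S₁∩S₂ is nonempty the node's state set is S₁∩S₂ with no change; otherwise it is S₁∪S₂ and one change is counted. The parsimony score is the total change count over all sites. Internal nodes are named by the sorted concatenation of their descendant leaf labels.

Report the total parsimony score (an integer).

8

[col 0] DK: children D:{A}, K:{T} ∪→ {A,T}; cost 1
[col 0] QR: children Q:{G}, R:{A} ∪→ {A,G}; cost 1
[col 0] OQR: children O:{C}, QR:{A,G} ∪→ {A,C,G}; cost 1
[col 0] DKOQR: children DK:{A,T}, OQR:{A,C,G} ∩→ {A}; cost 0
[col 1] DK: children D:{T}, K:{A} ∪→ {A,T}; cost 1
[col 1] QR: children Q:{T}, R:{T} ∩→ {T}; cost 0
[col 1] OQR: children O:{A}, QR:{T} ∪→ {A,T}; cost 1
[col 1] DKOQR: children DK:{A,T}, OQR:{A,T} ∩→ {A,T}; cost 0
[col 2] DK: children D:{A}, K:{T} ∪→ {A,T}; cost 1
[col 2] QR: children Q:{T}, R:{G} ∪→ {G,T}; cost 1
[col 2] OQR: children O:{C}, QR:{G,T} ∪→ {C,G,T}; cost 1
[col 2] DKOQR: children DK:{A,T}, OQR:{C,G,T} ∩→ {T}; cost 0
per-site changes: [3, 2, 3]; total = 8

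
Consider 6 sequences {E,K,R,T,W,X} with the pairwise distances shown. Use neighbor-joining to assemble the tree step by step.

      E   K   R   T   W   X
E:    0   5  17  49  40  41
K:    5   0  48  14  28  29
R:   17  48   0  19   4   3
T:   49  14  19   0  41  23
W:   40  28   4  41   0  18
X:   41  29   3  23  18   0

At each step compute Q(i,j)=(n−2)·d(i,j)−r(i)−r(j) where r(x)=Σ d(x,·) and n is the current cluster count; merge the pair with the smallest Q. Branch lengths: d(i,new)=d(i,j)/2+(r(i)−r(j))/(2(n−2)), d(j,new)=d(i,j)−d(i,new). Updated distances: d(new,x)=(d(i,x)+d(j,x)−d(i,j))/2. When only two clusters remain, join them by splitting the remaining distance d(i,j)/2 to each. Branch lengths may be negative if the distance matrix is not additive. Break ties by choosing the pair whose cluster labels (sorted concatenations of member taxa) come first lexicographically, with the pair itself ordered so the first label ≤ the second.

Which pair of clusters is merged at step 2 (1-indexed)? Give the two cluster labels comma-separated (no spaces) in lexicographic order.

EK,T

1. join E+K (d=5, Q=-256) ⇒ EK; edges |E|=6, |K|=-1
  updated: d(EK,R)=30, d(EK,T)=29, d(EK,W)=63/2, d(EK,X)=65/2
2. join EK+T (d=29, Q=-148) ⇒ EKT; edges |EK|=49/3, |T|=38/3
  updated: d(EKT,R)=10, d(EKT,W)=87/4, d(EKT,X)=53/4
3. join EKT+X (d=53/4, Q=-211/4) ⇒ EKTX; edges |EKT|=149/16, |X|=63/16
  updated: d(EKTX,R)=-1/8, d(EKTX,W)=53/4
4. join EKTX+R (d=-1/8, Q=-137/8) ⇒ EKRTX; edges |EKTX|=73/16, |R|=-75/16
  updated: d(EKRTX,W)=139/16
5. join EKRTX+W (d=139/16) ⇒ EKRTWX; edges |EKRTX|=139/32, |W|=139/32
final tree: (((((E:6,K:-1):49/3,T:38/3):149/16,X:63/16):73/16,R:-75/16):139/32,W:139/32)
total length: 893/16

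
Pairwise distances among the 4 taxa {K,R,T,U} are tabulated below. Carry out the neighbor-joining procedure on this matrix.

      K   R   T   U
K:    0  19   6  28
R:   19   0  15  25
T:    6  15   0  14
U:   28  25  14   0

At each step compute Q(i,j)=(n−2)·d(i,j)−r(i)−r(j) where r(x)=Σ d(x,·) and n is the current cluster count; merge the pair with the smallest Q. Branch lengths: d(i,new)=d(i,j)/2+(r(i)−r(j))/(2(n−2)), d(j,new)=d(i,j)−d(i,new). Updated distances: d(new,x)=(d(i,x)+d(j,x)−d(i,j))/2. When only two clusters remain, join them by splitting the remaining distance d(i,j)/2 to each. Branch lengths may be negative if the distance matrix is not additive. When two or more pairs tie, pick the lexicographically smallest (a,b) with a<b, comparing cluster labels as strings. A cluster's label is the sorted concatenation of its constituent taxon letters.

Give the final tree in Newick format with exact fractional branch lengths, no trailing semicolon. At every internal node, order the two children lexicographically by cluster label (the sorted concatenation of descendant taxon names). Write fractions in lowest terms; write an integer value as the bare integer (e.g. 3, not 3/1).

(((K:15/2,T:-3/2):7/2,R:21/2):29/4,U:29/4)

iteration 1: select K,T (d=6, Q=-76); attach at lengths (15/2, -3/2); label the merged cluster KT
  updated: d(KT,R)=14, d(KT,U)=18
iteration 2: select KT,R (d=14, Q=-57); attach at lengths (7/2, 21/2); label the merged cluster KRT
  updated: d(KRT,U)=29/2
iteration 3: select KRT,U (d=29/2); attach at lengths (29/4, 29/4); label the merged cluster KRTU
final tree: (((K:15/2,T:-3/2):7/2,R:21/2):29/4,U:29/4)
total length: 69/2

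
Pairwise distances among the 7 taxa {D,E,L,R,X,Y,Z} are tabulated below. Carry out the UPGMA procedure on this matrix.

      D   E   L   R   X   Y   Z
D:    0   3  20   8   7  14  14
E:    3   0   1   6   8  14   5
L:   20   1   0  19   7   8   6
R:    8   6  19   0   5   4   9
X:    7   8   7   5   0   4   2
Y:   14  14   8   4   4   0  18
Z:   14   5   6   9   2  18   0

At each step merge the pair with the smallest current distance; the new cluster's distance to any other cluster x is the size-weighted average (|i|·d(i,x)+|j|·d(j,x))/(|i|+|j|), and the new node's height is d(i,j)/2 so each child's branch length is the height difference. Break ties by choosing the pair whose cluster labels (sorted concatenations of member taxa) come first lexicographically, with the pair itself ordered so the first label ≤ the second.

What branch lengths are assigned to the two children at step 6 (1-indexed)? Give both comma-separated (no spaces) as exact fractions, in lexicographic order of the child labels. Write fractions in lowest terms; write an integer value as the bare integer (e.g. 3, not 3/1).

11/2,5/16

1. join E+L (d=1) ⇒ EL; edges |E|=1/2, |L|=1/2
  updated: d(D,EL)=23/2, d(EL,R)=25/2, d(EL,X)=15/2, d(EL,Y)=11, d(EL,Z)=11/2
2. join X+Z (d=2) ⇒ XZ; edges |X|=1, |Z|=1
  updated: d(D,XZ)=21/2, d(EL,XZ)=13/2, d(R,XZ)=7, d(XZ,Y)=11
3. join R+Y (d=4) ⇒ RY; edges |R|=2, |Y|=2
  updated: d(D,RY)=11, d(EL,RY)=47/4, d(RY,XZ)=9
4. join EL+XZ (d=13/2) ⇒ ELXZ; edges |EL|=11/4, |XZ|=9/4
  updated: d(D,ELXZ)=11, d(ELXZ,RY)=83/8
5. join ELXZ+RY (d=83/8) ⇒ ELRXYZ; edges |ELXZ|=31/16, |RY|=51/16
  updated: d(D,ELRXYZ)=11
6. join D+ELRXYZ (d=11) ⇒ DELRXYZ; edges |D|=11/2, |ELRXYZ|=5/16
final tree: (D:11/2,(((E:1/2,L:1/2):11/4,(X:1,Z:1):9/4):31/16,(R:2,Y:2):51/16):5/16)
total length: 367/16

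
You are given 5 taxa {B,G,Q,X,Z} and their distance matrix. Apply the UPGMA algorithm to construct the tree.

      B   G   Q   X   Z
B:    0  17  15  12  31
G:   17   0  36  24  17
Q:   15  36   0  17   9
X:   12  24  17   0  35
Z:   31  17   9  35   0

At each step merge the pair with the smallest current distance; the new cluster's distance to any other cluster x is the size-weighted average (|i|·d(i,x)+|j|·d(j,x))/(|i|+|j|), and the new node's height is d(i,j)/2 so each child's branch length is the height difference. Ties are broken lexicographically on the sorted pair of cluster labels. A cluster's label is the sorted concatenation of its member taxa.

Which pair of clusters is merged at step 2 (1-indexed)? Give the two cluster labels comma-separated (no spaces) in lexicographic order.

step 1: merge (Q,Z) at d=9; branch lengths Q→9/2, Z→9/2; new cluster QZ
  updated: d(B,QZ)=23, d(G,QZ)=53/2, d(QZ,X)=26
step 2: merge (B,X) at d=12; branch lengths B→6, X→6; new cluster BX
  updated: d(BX,G)=41/2, d(BX,QZ)=49/2
step 3: merge (BX,G) at d=41/2; branch lengths BX→17/4, G→41/4; new cluster BGX
  updated: d(BGX,QZ)=151/6
step 4: merge (BGX,QZ) at d=151/6; branch lengths BGX→7/3, QZ→97/12; new cluster BGQXZ
final tree: (((B:6,X:6):17/4,G:41/4):7/3,(Q:9/2,Z:9/2):97/12)
total length: 551/12

B,X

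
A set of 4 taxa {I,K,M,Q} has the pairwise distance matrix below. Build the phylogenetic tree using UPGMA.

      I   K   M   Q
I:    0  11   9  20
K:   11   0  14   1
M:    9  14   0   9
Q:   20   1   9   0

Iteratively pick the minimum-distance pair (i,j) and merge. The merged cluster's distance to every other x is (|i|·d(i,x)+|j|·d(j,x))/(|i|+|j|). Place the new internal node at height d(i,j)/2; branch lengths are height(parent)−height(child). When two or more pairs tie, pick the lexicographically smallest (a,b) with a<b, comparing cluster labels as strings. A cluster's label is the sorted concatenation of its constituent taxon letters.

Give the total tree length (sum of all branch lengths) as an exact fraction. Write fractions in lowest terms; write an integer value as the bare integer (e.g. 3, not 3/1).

1. join K+Q (d=1) ⇒ KQ; edges |K|=1/2, |Q|=1/2
  updated: d(I,KQ)=31/2, d(KQ,M)=23/2
2. join I+M (d=9) ⇒ IM; edges |I|=9/2, |M|=9/2
  updated: d(IM,KQ)=27/2
3. join IM+KQ (d=27/2) ⇒ IKMQ; edges |IM|=9/4, |KQ|=25/4
final tree: ((I:9/2,M:9/2):9/4,(K:1/2,Q:1/2):25/4)
total length: 37/2

37/2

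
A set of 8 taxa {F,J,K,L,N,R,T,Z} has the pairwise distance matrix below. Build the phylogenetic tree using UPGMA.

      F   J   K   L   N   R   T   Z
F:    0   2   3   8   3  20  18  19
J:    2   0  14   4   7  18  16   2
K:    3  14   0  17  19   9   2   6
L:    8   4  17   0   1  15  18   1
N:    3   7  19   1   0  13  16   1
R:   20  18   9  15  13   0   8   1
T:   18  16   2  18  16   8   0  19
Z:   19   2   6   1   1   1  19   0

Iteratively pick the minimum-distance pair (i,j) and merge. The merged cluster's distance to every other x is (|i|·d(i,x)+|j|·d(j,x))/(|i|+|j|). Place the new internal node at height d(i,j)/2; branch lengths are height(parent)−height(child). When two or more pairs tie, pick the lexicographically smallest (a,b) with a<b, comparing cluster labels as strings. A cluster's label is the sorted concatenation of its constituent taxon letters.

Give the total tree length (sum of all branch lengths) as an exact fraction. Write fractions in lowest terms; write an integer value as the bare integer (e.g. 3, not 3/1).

step 1: merge (L,N) at d=1; branch lengths L→1/2, N→1/2; new cluster LN
  updated: d(F,LN)=11/2, d(J,LN)=11/2, d(K,LN)=18, d(LN,R)=14, d(LN,T)=17, d(LN,Z)=1
step 2: merge (LN,Z) at d=1; branch lengths LN→0, Z→1/2; new cluster LNZ
  updated: d(F,LNZ)=10, d(J,LNZ)=13/3, d(K,LNZ)=14, d(LNZ,R)=29/3, d(LNZ,T)=53/3
step 3: merge (F,J) at d=2; branch lengths F→1, J→1; new cluster FJ
  updated: d(FJ,K)=17/2, d(FJ,LNZ)=43/6, d(FJ,R)=19, d(FJ,T)=17
step 4: merge (K,T) at d=2; branch lengths K→1, T→1; new cluster KT
  updated: d(FJ,KT)=51/4, d(KT,LNZ)=95/6, d(KT,R)=17/2
step 5: merge (FJ,LNZ) at d=43/6; branch lengths FJ→31/12, LNZ→37/12; new cluster FJLNZ
  updated: d(FJLNZ,KT)=73/5, d(FJLNZ,R)=67/5
step 6: merge (KT,R) at d=17/2; branch lengths KT→13/4, R→17/4; new cluster KRT
  updated: d(FJLNZ,KRT)=71/5
step 7: merge (FJLNZ,KRT) at d=71/5; branch lengths FJLNZ→211/60, KRT→57/20; new cluster FJKLNRTZ
final tree: (((F:1,J:1):31/12,((L:1/2,N:1/2):0,Z:1/2):37/12):211/60,((K:1,T:1):13/4,R:17/4):57/20)
total length: 751/30

751/30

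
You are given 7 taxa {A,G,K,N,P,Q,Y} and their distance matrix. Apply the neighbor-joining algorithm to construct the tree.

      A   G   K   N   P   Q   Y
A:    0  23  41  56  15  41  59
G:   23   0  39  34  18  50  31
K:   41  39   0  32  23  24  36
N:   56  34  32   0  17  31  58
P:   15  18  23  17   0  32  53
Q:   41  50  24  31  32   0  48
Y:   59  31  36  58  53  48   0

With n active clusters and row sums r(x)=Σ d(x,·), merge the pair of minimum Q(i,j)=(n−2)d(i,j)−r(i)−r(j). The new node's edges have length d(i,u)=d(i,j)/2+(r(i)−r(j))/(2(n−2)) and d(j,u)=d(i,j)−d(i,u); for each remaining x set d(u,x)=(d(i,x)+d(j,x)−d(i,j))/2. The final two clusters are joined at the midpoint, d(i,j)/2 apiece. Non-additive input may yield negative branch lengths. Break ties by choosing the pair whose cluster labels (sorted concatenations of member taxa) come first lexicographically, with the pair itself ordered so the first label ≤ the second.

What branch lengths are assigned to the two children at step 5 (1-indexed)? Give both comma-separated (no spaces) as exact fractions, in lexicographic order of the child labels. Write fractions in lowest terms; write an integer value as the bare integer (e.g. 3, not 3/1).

iteration 1: select G,Y (d=31, Q=-325); attach at lengths (13/2, 49/2); label the merged cluster GY
  updated: d(A,GY)=51/2, d(GY,K)=22, d(GY,N)=61/2, d(GY,P)=20, d(GY,Q)=67/2
iteration 2: select A,P (d=15, Q=-451/2); attach at lengths (263/16, -23/16); label the merged cluster AP
  updated: d(AP,GY)=61/4, d(AP,K)=49/2, d(AP,N)=29, d(AP,Q)=29
iteration 3: select AP,GY (d=61/4, Q=-613/4); attach at lengths (169/24, 197/24); label the merged cluster AGPY
  updated: d(AGPY,K)=125/8, d(AGPY,N)=177/8, d(AGPY,Q)=189/8
iteration 4: select AGPY,N (d=177/8, Q=-409/4); attach at lengths (41/8, 17); label the merged cluster AGNPY
  updated: d(AGNPY,K)=51/4, d(AGNPY,Q)=65/4
iteration 5: select AGNPY,K (d=51/4, Q=-53); attach at lengths (5/2, 41/4); label the merged cluster AGKNPY
  updated: d(AGKNPY,Q)=55/4
iteration 6: select AGKNPY,Q (d=55/4); attach at lengths (55/8, 55/8); label the merged cluster AGKNPQY
final tree: (((((A:263/16,P:-23/16):169/24,(G:13/2,Y:49/2):197/24):41/8,N:17):5/2,K:41/4):55/8,Q:55/8)
total length: 879/8

5/2,41/4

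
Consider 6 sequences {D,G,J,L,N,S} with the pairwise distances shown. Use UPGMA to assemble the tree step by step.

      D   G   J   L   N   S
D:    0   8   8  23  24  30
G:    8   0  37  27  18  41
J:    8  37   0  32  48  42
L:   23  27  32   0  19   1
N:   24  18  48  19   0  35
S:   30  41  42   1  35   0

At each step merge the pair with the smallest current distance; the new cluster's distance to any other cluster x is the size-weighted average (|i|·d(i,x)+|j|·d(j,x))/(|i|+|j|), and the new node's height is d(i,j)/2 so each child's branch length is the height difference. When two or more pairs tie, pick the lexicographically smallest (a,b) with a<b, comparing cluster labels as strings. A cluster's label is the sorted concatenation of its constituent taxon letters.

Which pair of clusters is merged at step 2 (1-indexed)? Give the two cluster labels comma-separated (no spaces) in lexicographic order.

D,G

iteration 1: select L,S (d=1); attach at lengths (1/2, 1/2); label the merged cluster LS
  updated: d(D,LS)=53/2, d(G,LS)=34, d(J,LS)=37, d(LS,N)=27
iteration 2: select D,G (d=8); attach at lengths (4, 4); label the merged cluster DG
  updated: d(DG,J)=45/2, d(DG,LS)=121/4, d(DG,N)=21
iteration 3: select DG,N (d=21); attach at lengths (13/2, 21/2); label the merged cluster DGN
  updated: d(DGN,J)=31, d(DGN,LS)=175/6
iteration 4: select DGN,LS (d=175/6); attach at lengths (49/12, 169/12); label the merged cluster DGLNS
  updated: d(DGLNS,J)=167/5
iteration 5: select DGLNS,J (d=167/5); attach at lengths (127/60, 167/10); label the merged cluster DGJLNS
final tree: ((((D:4,G:4):13/2,N:21/2):49/12,(L:1/2,S:1/2):169/12):127/60,J:167/10)
total length: 3779/60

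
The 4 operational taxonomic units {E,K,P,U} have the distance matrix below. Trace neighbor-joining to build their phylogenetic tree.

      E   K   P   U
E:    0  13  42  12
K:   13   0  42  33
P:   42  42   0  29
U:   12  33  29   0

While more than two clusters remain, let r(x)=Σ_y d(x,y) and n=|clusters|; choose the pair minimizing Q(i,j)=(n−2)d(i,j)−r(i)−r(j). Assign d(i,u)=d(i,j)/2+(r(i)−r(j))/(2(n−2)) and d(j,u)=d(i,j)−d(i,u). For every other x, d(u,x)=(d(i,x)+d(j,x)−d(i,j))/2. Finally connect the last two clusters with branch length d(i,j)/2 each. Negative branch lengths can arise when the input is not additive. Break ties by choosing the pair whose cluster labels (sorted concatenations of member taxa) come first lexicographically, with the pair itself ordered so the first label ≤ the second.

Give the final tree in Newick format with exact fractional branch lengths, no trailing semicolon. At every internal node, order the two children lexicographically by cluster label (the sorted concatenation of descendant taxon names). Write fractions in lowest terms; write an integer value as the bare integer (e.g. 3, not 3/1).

(((E:5/4,K:47/4):45/4,P:97/4):19/8,U:19/8)

1. join E+K (d=13, Q=-129) ⇒ EK; edges |E|=5/4, |K|=47/4
  updated: d(EK,P)=71/2, d(EK,U)=16
2. join EK+P (d=71/2, Q=-161/2) ⇒ EKP; edges |EK|=45/4, |P|=97/4
  updated: d(EKP,U)=19/4
3. join EKP+U (d=19/4) ⇒ EKPU; edges |EKP|=19/8, |U|=19/8
final tree: (((E:5/4,K:47/4):45/4,P:97/4):19/8,U:19/8)
total length: 213/4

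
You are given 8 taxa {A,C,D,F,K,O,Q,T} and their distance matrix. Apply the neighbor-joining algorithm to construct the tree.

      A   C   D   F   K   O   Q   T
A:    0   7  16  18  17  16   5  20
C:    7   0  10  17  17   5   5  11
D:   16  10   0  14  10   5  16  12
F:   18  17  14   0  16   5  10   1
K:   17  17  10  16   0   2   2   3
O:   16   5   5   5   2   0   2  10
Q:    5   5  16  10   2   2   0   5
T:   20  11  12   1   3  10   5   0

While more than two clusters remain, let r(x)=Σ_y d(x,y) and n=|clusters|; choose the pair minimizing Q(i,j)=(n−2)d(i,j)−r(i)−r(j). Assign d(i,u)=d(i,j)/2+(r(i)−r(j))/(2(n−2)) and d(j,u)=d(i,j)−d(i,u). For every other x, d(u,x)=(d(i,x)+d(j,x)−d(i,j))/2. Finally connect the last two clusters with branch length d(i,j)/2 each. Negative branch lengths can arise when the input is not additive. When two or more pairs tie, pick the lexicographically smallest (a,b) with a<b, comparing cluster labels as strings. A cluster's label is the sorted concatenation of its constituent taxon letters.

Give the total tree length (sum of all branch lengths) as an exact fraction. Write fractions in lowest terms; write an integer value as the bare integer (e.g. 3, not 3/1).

893/32

iteration 1: select F,T (d=1, Q=-137); attach at lengths (25/12, -13/12); label the merged cluster FT
  updated: d(A,FT)=37/2, d(C,FT)=27/2, d(D,FT)=25/2, d(FT,K)=9, d(FT,O)=7, d(FT,Q)=7
iteration 2: select A,C (d=7, Q=-102); attach at lengths (57/10, 13/10); label the merged cluster AC
  updated: d(AC,D)=19/2, d(AC,FT)=25/2, d(AC,K)=27/2, d(AC,O)=7, d(AC,Q)=3/2
iteration 3: select AC,Q (d=3/2, Q=-133/2); attach at lengths (43/16, -19/16); label the merged cluster ACQ
  updated: d(ACQ,D)=12, d(ACQ,FT)=9, d(ACQ,K)=7, d(ACQ,O)=15/4
iteration 4: select ACQ,FT (d=9, Q=-169/4); attach at lengths (85/24, 131/24); label the merged cluster ACFQT
  updated: d(ACFQT,D)=31/4, d(ACFQT,K)=7/2, d(ACFQT,O)=7/8
iteration 5: select ACFQT,K (d=7/2, Q=-165/8); attach at lengths (29/32, 83/32); label the merged cluster ACFKQT
  updated: d(ACFKQT,D)=57/8, d(ACFKQT,O)=-5/16
iteration 6: select ACFKQT,D (d=57/8, Q=-189/16); attach at lengths (29/32, 199/32); label the merged cluster ACDFKQT
  updated: d(ACDFKQT,O)=-39/32
iteration 7: select ACDFKQT,O (d=-39/32); attach at lengths (-39/64, -39/64); label the merged cluster ACDFKOQT
final tree: ((((((A:57/10,C:13/10):43/16,Q:-19/16):85/24,(F:25/12,T:-13/12):131/24):29/32,K:83/32):29/32,D:199/32):-39/64,O:-39/64)
total length: 893/32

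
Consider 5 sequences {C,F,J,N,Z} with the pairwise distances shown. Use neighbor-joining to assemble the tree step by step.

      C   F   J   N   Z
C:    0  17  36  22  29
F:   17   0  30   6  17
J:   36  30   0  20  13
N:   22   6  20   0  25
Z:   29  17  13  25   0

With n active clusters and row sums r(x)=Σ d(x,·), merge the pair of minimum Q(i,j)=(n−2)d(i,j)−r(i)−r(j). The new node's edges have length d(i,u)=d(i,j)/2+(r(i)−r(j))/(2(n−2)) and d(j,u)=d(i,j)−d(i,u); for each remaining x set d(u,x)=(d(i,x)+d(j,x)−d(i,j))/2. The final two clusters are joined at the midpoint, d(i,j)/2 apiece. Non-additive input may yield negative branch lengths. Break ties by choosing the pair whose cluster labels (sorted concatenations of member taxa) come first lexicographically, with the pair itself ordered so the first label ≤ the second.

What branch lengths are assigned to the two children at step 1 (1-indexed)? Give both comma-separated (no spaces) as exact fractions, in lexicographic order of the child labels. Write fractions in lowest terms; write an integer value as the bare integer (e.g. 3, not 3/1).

9,4

step 1: merge (J,Z) at d=13, Q=-144; branch lengths J→9, Z→4; new cluster JZ
  updated: d(C,JZ)=26, d(F,JZ)=17, d(JZ,N)=16
step 2: merge (C,JZ) at d=26, Q=-72; branch lengths C→29/2, JZ→23/2; new cluster CJZ
  updated: d(CJZ,F)=4, d(CJZ,N)=6
step 3: merge (CJZ,F) at d=4, Q=-16; branch lengths CJZ→2, F→2; new cluster CFJZ
  updated: d(CFJZ,N)=4
step 4: merge (CFJZ,N) at d=4; branch lengths CFJZ→2, N→2; new cluster CFJNZ
final tree: (((C:29/2,(J:9,Z:4):23/2):2,F:2):2,N:2)
total length: 47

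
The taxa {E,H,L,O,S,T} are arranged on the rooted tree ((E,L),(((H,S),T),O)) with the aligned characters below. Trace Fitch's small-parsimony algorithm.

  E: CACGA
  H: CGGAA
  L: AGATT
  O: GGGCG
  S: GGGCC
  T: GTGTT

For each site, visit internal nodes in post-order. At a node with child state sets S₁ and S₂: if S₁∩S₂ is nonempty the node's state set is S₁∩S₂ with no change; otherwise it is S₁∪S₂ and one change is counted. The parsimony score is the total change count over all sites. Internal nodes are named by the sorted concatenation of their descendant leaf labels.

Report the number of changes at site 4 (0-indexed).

site 0, node EL: E={C} ∪ L={A} → {A,C} (+1)
site 0, node HS: H={C} ∪ S={G} → {C,G} (+1)
site 0, node HST: HS={C,G} ∩ T={G} → {G} (+0)
site 0, node HOST: HST={G} ∩ O={G} → {G} (+0)
site 0, node EHLOST: EL={A,C} ∪ HOST={G} → {A,C,G} (+1)
site 1, node EL: E={A} ∪ L={G} → {A,G} (+1)
site 1, node HS: H={G} ∩ S={G} → {G} (+0)
site 1, node HST: HS={G} ∪ T={T} → {G,T} (+1)
site 1, node HOST: HST={G,T} ∩ O={G} → {G} (+0)
site 1, node EHLOST: EL={A,G} ∩ HOST={G} → {G} (+0)
site 2, node EL: E={C} ∪ L={A} → {A,C} (+1)
site 2, node HS: H={G} ∩ S={G} → {G} (+0)
site 2, node HST: HS={G} ∩ T={G} → {G} (+0)
site 2, node HOST: HST={G} ∩ O={G} → {G} (+0)
site 2, node EHLOST: EL={A,C} ∪ HOST={G} → {A,C,G} (+1)
site 3, node EL: E={G} ∪ L={T} → {G,T} (+1)
site 3, node HS: H={A} ∪ S={C} → {A,C} (+1)
site 3, node HST: HS={A,C} ∪ T={T} → {A,C,T} (+1)
site 3, node HOST: HST={A,C,T} ∩ O={C} → {C} (+0)
site 3, node EHLOST: EL={G,T} ∪ HOST={C} → {C,G,T} (+1)
site 4, node EL: E={A} ∪ L={T} → {A,T} (+1)
site 4, node HS: H={A} ∪ S={C} → {A,C} (+1)
site 4, node HST: HS={A,C} ∪ T={T} → {A,C,T} (+1)
site 4, node HOST: HST={A,C,T} ∪ O={G} → {A,C,G,T} (+1)
site 4, node EHLOST: EL={A,T} ∩ HOST={A,C,G,T} → {A,T} (+0)
per-site changes: [3, 2, 2, 4, 4]; total = 15

4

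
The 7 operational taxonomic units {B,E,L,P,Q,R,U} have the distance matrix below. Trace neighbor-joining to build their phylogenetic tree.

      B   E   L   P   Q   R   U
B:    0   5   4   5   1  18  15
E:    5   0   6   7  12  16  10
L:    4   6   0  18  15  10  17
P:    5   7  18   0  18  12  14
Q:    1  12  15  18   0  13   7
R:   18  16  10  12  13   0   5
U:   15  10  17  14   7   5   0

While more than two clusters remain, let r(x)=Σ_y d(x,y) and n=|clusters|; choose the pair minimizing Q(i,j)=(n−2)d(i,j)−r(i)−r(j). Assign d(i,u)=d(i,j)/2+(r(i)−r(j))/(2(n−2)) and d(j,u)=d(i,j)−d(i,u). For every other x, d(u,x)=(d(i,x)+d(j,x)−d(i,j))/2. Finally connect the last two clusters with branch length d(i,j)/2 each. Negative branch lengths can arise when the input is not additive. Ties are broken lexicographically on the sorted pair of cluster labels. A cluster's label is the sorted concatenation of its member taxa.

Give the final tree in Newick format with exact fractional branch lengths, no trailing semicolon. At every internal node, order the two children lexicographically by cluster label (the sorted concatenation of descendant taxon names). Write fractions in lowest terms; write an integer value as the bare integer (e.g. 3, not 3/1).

step 1: merge (R,U) at d=5, Q=-117; branch lengths R→31/10, U→19/10; new cluster RU
  updated: d(B,RU)=14, d(E,RU)=21/2, d(L,RU)=11, d(P,RU)=21/2, d(Q,RU)=15/2
step 2: merge (B,Q) at d=1, Q=-157/2; branch lengths B→-41/16, Q→57/16; new cluster BQ
  updated: d(BQ,E)=8, d(BQ,L)=9, d(BQ,P)=11, d(BQ,RU)=41/4
step 3: merge (E,L) at d=6, Q=-115/2; branch lengths E→11/12, L→61/12; new cluster EL
  updated: d(BQ,EL)=11/2, d(EL,P)=19/2, d(EL,RU)=31/4
step 4: merge (BQ,EL) at d=11/2, Q=-77/2; branch lengths BQ→15/4, EL→7/4; new cluster BELQ
  updated: d(BELQ,P)=15/2, d(BELQ,RU)=25/4
step 5: merge (BELQ,P) at d=15/2, Q=-97/4; branch lengths BELQ→13/8, P→47/8; new cluster BELPQ
  updated: d(BELPQ,RU)=37/8
step 6: merge (BELPQ,RU) at d=37/8; branch lengths BELPQ→37/16, RU→37/16; new cluster BELPQRU
final tree: ((((B:-41/16,Q:57/16):15/4,(E:11/12,L:61/12):7/4):13/8,P:47/8):37/16,(R:31/10,U:19/10):37/16)
total length: 237/8

((((B:-41/16,Q:57/16):15/4,(E:11/12,L:61/12):7/4):13/8,P:47/8):37/16,(R:31/10,U:19/10):37/16)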